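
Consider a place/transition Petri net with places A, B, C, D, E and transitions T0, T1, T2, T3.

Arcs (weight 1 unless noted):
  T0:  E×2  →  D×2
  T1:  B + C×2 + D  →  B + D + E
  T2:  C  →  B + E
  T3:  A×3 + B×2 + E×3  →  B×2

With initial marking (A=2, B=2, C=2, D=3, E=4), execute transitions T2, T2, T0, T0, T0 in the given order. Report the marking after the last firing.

step 1: fire T2:  (A=2, B=2, C=2, D=3, E=4) → (A=2, B=3, C=1, D=3, E=5)
step 2: fire T2:  (A=2, B=3, C=1, D=3, E=5) → (A=2, B=4, C=0, D=3, E=6)
step 3: fire T0:  (A=2, B=4, C=0, D=3, E=6) → (A=2, B=4, C=0, D=5, E=4)
step 4: fire T0:  (A=2, B=4, C=0, D=5, E=4) → (A=2, B=4, C=0, D=7, E=2)
step 5: fire T0:  (A=2, B=4, C=0, D=7, E=2) → (A=2, B=4, C=0, D=9, E=0)

(A=2, B=4, C=0, D=9, E=0)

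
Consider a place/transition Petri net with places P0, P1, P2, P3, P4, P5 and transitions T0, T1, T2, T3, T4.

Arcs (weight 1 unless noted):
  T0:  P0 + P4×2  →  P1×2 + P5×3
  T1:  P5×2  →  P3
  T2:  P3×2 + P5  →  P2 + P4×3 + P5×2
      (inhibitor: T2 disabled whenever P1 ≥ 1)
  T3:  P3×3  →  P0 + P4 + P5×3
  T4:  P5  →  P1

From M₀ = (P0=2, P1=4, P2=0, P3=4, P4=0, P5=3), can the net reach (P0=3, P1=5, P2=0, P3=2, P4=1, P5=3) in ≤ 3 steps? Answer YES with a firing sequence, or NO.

YES — reachable via ⟨T1, T3, T4⟩ (3 firings)

step 1: fire T1:  (P0=2, P1=4, P2=0, P3=4, P4=0, P5=3) → (P0=2, P1=4, P2=0, P3=5, P4=0, P5=1)
step 2: fire T3:  (P0=2, P1=4, P2=0, P3=5, P4=0, P5=1) → (P0=3, P1=4, P2=0, P3=2, P4=1, P5=4)
step 3: fire T4:  (P0=3, P1=4, P2=0, P3=2, P4=1, P5=4) → (P0=3, P1=5, P2=0, P3=2, P4=1, P5=3)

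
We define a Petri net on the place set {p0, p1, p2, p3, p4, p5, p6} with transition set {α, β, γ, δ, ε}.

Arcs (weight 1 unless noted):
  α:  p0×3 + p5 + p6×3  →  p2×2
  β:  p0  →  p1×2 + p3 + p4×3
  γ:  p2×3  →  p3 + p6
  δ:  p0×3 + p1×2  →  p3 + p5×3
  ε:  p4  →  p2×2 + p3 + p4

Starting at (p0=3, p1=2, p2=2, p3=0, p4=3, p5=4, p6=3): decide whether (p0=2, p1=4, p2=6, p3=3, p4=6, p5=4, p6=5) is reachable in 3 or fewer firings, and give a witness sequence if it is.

depth 0: 1 marking
depth 1: 5 markings reached so far
depth 2: 12 markings reached so far
depth 3: 22 markings reached so far
target is not among the 22 markings reachable within 3 steps

NO — not reachable within 3 firings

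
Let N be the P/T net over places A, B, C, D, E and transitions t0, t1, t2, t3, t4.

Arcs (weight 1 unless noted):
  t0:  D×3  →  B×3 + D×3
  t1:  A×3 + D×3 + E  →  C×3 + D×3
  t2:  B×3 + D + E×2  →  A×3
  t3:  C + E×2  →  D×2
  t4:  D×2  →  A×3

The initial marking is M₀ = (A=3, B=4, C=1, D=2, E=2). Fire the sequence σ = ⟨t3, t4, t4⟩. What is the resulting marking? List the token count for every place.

step 1: fire t3:  (A=3, B=4, C=1, D=2, E=2) → (A=3, B=4, C=0, D=4, E=0)
step 2: fire t4:  (A=3, B=4, C=0, D=4, E=0) → (A=6, B=4, C=0, D=2, E=0)
step 3: fire t4:  (A=6, B=4, C=0, D=2, E=0) → (A=9, B=4, C=0, D=0, E=0)

(A=9, B=4, C=0, D=0, E=0)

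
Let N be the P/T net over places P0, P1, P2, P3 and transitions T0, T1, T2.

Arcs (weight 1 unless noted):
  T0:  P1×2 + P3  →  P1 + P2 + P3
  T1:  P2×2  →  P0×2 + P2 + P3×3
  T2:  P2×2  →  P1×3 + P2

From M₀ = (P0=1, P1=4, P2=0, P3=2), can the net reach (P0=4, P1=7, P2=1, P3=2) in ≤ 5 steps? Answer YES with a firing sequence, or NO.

depth 0: 1 marking
depth 1: 2 markings reached so far
depth 2: 3 markings reached so far
depth 3: 6 markings reached so far
depth 4: 8 markings reached so far
depth 5: 12 markings reached so far
target is not among the 12 markings reachable within 5 steps

NO — not reachable within 5 firings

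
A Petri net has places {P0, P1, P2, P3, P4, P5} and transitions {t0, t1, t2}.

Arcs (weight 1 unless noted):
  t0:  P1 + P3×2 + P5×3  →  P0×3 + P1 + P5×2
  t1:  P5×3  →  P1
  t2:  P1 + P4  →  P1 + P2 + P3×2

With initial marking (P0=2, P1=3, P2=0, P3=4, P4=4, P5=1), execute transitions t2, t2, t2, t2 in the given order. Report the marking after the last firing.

step 1: fire t2:  (P0=2, P1=3, P2=0, P3=4, P4=4, P5=1) → (P0=2, P1=3, P2=1, P3=6, P4=3, P5=1)
step 2: fire t2:  (P0=2, P1=3, P2=1, P3=6, P4=3, P5=1) → (P0=2, P1=3, P2=2, P3=8, P4=2, P5=1)
step 3: fire t2:  (P0=2, P1=3, P2=2, P3=8, P4=2, P5=1) → (P0=2, P1=3, P2=3, P3=10, P4=1, P5=1)
step 4: fire t2:  (P0=2, P1=3, P2=3, P3=10, P4=1, P5=1) → (P0=2, P1=3, P2=4, P3=12, P4=0, P5=1)

(P0=2, P1=3, P2=4, P3=12, P4=0, P5=1)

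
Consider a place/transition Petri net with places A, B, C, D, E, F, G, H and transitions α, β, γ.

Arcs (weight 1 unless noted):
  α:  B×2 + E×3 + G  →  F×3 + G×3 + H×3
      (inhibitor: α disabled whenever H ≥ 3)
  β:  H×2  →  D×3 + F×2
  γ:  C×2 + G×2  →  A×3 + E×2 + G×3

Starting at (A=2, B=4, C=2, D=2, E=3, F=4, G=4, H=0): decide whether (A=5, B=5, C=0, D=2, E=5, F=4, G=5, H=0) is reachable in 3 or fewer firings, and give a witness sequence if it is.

depth 0: 1 marking
depth 1: 3 markings reached so far
depth 2: 5 markings reached so far
depth 3: 6 markings reached so far
target is not among the 6 markings reachable within 3 steps

NO — not reachable within 3 firings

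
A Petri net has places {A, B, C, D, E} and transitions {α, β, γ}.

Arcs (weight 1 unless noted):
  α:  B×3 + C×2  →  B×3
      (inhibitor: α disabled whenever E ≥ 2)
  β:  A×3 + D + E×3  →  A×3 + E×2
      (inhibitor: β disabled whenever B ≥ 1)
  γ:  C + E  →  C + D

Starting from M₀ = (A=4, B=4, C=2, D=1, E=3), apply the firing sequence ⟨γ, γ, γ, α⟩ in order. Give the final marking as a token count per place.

(A=4, B=4, C=0, D=4, E=0)

step 1: fire γ:  (A=4, B=4, C=2, D=1, E=3) → (A=4, B=4, C=2, D=2, E=2)
step 2: fire γ:  (A=4, B=4, C=2, D=2, E=2) → (A=4, B=4, C=2, D=3, E=1)
step 3: fire γ:  (A=4, B=4, C=2, D=3, E=1) → (A=4, B=4, C=2, D=4, E=0)
step 4: fire α:  (A=4, B=4, C=2, D=4, E=0) → (A=4, B=4, C=0, D=4, E=0)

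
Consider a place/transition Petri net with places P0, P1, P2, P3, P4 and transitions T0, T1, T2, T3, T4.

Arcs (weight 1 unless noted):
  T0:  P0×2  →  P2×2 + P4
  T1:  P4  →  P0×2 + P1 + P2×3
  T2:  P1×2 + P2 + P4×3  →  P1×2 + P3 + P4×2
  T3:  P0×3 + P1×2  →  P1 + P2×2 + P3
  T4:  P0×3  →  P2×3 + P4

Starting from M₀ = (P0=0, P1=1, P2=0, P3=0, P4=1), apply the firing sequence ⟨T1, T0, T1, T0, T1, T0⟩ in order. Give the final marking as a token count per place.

(P0=0, P1=4, P2=15, P3=0, P4=1)

step 1: fire T1:  (P0=0, P1=1, P2=0, P3=0, P4=1) → (P0=2, P1=2, P2=3, P3=0, P4=0)
step 2: fire T0:  (P0=2, P1=2, P2=3, P3=0, P4=0) → (P0=0, P1=2, P2=5, P3=0, P4=1)
step 3: fire T1:  (P0=0, P1=2, P2=5, P3=0, P4=1) → (P0=2, P1=3, P2=8, P3=0, P4=0)
step 4: fire T0:  (P0=2, P1=3, P2=8, P3=0, P4=0) → (P0=0, P1=3, P2=10, P3=0, P4=1)
step 5: fire T1:  (P0=0, P1=3, P2=10, P3=0, P4=1) → (P0=2, P1=4, P2=13, P3=0, P4=0)
step 6: fire T0:  (P0=2, P1=4, P2=13, P3=0, P4=0) → (P0=0, P1=4, P2=15, P3=0, P4=1)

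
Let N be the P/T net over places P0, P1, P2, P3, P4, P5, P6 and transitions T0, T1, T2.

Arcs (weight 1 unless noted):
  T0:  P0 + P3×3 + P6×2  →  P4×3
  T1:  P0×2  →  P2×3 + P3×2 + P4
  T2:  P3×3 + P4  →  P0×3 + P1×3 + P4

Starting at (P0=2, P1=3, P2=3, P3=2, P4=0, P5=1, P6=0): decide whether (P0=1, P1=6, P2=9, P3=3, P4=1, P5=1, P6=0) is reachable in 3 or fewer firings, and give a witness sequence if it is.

NO — not reachable within 3 firings

depth 0: 1 marking
depth 1: 2 markings reached so far
depth 2: 3 markings reached so far
depth 3: 4 markings reached so far
target is not among the 4 markings reachable within 3 steps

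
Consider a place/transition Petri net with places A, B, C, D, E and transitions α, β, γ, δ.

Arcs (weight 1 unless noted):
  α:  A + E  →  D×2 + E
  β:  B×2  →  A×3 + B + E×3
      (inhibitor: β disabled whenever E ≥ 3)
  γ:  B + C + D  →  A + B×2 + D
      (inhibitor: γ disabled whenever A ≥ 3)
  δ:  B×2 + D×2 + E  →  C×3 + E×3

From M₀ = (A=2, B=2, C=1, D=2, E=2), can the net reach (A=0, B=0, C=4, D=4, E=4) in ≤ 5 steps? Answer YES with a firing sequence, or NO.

YES — reachable via ⟨α, α, δ⟩ (3 firings)

step 1: fire α:  (A=2, B=2, C=1, D=2, E=2) → (A=1, B=2, C=1, D=4, E=2)
step 2: fire α:  (A=1, B=2, C=1, D=4, E=2) → (A=0, B=2, C=1, D=6, E=2)
step 3: fire δ:  (A=0, B=2, C=1, D=6, E=2) → (A=0, B=0, C=4, D=4, E=4)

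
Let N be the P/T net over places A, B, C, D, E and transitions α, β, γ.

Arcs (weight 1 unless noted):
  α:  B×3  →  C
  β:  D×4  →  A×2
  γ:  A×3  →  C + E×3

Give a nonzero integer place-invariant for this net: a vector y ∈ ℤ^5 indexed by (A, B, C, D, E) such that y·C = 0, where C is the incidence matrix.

Incidence matrix C (rows=places, cols=transitions):
        α    β    γ
    A   0    2   -3
    B  -3    0    0
    C   1    0    1
    D   0   -4    0
    E   0    0    3

Candidate y = [2, 2, 6, 1, 0]; check y·C column-wise:
  col α: 2·0 + 2·-3 + 6·1 + 1·0 = 0
  col β: 2·2 + 2·0 + 6·0 + 1·-4 = 0
  col γ: 2·-3 + 2·0 + 6·1 + 1·0 + 0·3 = 0

y = (A:2, B:2, C:6, D:1, E:0)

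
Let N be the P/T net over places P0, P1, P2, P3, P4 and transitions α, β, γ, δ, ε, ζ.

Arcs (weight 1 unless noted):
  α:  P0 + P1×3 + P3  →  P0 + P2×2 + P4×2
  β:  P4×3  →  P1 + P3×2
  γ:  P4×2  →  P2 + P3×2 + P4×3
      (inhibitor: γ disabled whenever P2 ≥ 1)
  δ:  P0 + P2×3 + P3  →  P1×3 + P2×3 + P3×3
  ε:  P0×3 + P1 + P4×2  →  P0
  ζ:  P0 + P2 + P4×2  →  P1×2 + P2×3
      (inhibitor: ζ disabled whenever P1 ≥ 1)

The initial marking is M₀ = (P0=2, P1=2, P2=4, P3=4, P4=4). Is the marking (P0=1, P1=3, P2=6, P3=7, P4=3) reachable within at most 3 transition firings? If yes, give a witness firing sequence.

step 1: fire β:  (P0=2, P1=2, P2=4, P3=4, P4=4) → (P0=2, P1=3, P2=4, P3=6, P4=1)
step 2: fire α:  (P0=2, P1=3, P2=4, P3=6, P4=1) → (P0=2, P1=0, P2=6, P3=5, P4=3)
step 3: fire δ:  (P0=2, P1=0, P2=6, P3=5, P4=3) → (P0=1, P1=3, P2=6, P3=7, P4=3)

YES — reachable via ⟨β, α, δ⟩ (3 firings)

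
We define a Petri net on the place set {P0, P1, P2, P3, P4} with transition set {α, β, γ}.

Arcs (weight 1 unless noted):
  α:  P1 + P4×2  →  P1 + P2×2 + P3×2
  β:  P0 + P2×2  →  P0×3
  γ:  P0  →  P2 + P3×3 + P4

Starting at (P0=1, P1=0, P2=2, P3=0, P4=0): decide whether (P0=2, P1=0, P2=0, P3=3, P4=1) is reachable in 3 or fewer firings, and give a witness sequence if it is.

depth 0: 1 marking
depth 1: 3 markings reached so far
depth 2: 4 markings reached so far
depth 3: 5 markings reached so far
target is not among the 5 markings reachable within 3 steps

NO — not reachable within 3 firings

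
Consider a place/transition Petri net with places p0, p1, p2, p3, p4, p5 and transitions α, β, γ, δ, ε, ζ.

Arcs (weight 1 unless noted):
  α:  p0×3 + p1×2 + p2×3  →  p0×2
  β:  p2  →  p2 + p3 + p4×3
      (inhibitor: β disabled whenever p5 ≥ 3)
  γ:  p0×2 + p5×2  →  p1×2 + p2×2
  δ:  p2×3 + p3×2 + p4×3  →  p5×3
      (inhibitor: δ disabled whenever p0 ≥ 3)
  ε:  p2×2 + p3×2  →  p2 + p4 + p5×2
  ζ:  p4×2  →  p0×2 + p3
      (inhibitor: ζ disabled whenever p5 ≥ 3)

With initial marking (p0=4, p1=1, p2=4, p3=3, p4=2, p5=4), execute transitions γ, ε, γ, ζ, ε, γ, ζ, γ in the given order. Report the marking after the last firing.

step 1: fire γ:  (p0=4, p1=1, p2=4, p3=3, p4=2, p5=4) → (p0=2, p1=3, p2=6, p3=3, p4=2, p5=2)
step 2: fire ε:  (p0=2, p1=3, p2=6, p3=3, p4=2, p5=2) → (p0=2, p1=3, p2=5, p3=1, p4=3, p5=4)
step 3: fire γ:  (p0=2, p1=3, p2=5, p3=1, p4=3, p5=4) → (p0=0, p1=5, p2=7, p3=1, p4=3, p5=2)
step 4: fire ζ:  (p0=0, p1=5, p2=7, p3=1, p4=3, p5=2) → (p0=2, p1=5, p2=7, p3=2, p4=1, p5=2)
step 5: fire ε:  (p0=2, p1=5, p2=7, p3=2, p4=1, p5=2) → (p0=2, p1=5, p2=6, p3=0, p4=2, p5=4)
step 6: fire γ:  (p0=2, p1=5, p2=6, p3=0, p4=2, p5=4) → (p0=0, p1=7, p2=8, p3=0, p4=2, p5=2)
step 7: fire ζ:  (p0=0, p1=7, p2=8, p3=0, p4=2, p5=2) → (p0=2, p1=7, p2=8, p3=1, p4=0, p5=2)
step 8: fire γ:  (p0=2, p1=7, p2=8, p3=1, p4=0, p5=2) → (p0=0, p1=9, p2=10, p3=1, p4=0, p5=0)

(p0=0, p1=9, p2=10, p3=1, p4=0, p5=0)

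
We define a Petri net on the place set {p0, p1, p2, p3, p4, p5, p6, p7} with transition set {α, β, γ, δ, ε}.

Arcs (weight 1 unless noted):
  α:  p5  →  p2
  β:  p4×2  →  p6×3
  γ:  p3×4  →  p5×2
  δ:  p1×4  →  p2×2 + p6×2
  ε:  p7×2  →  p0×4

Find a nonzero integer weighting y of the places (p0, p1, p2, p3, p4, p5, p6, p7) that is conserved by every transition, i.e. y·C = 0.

Incidence matrix C (rows=places, cols=transitions):
        α    β    γ    δ    ε
   p0   0    0    0    0    4
   p1   0    0    0   -4    0
   p2   1    0    0    2    0
   p3   0    0   -4    0    0
   p4   0   -2    0    0    0
   p5  -1    0    2    0    0
   p6   0    3    0    2    0
   p7   0    0    0    0   -2

Candidate y = [0, 1, 2, 1, 0, 2, 0, 0]; check y·C column-wise:
  col α: 1·0 + 2·1 + 1·0 + 2·-1 = 0
  col β: 1·0 + 2·0 + 1·0 + 0·-2 + 2·0 + 0·3 = 0
  col γ: 1·0 + 2·0 + 1·-4 + 2·2 = 0
  col δ: 1·-4 + 2·2 + 1·0 + 2·0 + 0·2 = 0
  col ε: 0·4 + 1·0 + 2·0 + 1·0 + 2·0 + 0·-2 = 0

y = (p0:0, p1:1, p2:2, p3:1, p4:0, p5:2, p6:0, p7:0)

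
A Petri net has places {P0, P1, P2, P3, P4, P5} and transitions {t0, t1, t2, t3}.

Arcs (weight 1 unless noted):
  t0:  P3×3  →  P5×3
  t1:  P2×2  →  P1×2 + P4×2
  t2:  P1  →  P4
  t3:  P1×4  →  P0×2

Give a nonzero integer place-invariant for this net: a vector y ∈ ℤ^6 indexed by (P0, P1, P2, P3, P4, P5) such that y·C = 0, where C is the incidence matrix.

y = (P0:2, P1:1, P2:2, P3:0, P4:1, P5:0)

Incidence matrix C (rows=places, cols=transitions):
       t0   t1   t2   t3
   P0   0    0    0    2
   P1   0    2   -1   -4
   P2   0   -2    0    0
   P3  -3    0    0    0
   P4   0    2    1    0
   P5   3    0    0    0

Candidate y = [2, 1, 2, 0, 1, 0]; check y·C column-wise:
  col t0: 2·0 + 1·0 + 2·0 + 0·-3 + 1·0 + 0·3 = 0
  col t1: 2·0 + 1·2 + 2·-2 + 1·2 = 0
  col t2: 2·0 + 1·-1 + 2·0 + 1·1 = 0
  col t3: 2·2 + 1·-4 + 2·0 + 1·0 = 0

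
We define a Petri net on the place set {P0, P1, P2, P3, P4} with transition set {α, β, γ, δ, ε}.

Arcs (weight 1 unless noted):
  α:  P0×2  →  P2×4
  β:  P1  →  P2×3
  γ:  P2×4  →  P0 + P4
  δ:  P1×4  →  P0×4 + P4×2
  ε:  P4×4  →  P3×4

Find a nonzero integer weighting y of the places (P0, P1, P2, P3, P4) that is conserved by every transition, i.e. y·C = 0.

y = (P0:2, P1:3, P2:1, P3:2, P4:2)

Incidence matrix C (rows=places, cols=transitions):
        α    β    γ    δ    ε
   P0  -2    0    1    4    0
   P1   0   -1    0   -4    0
   P2   4    3   -4    0    0
   P3   0    0    0    0    4
   P4   0    0    1    2   -4

Candidate y = [2, 3, 1, 2, 2]; check y·C column-wise:
  col α: 2·-2 + 3·0 + 1·4 + 2·0 + 2·0 = 0
  col β: 2·0 + 3·-1 + 1·3 + 2·0 + 2·0 = 0
  col γ: 2·1 + 3·0 + 1·-4 + 2·0 + 2·1 = 0
  col δ: 2·4 + 3·-4 + 1·0 + 2·0 + 2·2 = 0
  col ε: 2·0 + 3·0 + 1·0 + 2·4 + 2·-4 = 0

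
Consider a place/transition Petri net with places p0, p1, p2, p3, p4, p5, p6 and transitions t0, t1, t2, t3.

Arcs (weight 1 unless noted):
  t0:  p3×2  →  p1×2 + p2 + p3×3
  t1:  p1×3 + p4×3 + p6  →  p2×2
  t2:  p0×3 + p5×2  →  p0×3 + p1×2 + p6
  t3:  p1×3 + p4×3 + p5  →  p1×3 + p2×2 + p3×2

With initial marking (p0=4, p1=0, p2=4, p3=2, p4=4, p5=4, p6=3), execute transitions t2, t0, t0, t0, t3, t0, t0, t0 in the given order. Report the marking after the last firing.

(p0=4, p1=14, p2=12, p3=10, p4=1, p5=1, p6=4)

step 1: fire t2:  (p0=4, p1=0, p2=4, p3=2, p4=4, p5=4, p6=3) → (p0=4, p1=2, p2=4, p3=2, p4=4, p5=2, p6=4)
step 2: fire t0:  (p0=4, p1=2, p2=4, p3=2, p4=4, p5=2, p6=4) → (p0=4, p1=4, p2=5, p3=3, p4=4, p5=2, p6=4)
step 3: fire t0:  (p0=4, p1=4, p2=5, p3=3, p4=4, p5=2, p6=4) → (p0=4, p1=6, p2=6, p3=4, p4=4, p5=2, p6=4)
step 4: fire t0:  (p0=4, p1=6, p2=6, p3=4, p4=4, p5=2, p6=4) → (p0=4, p1=8, p2=7, p3=5, p4=4, p5=2, p6=4)
step 5: fire t3:  (p0=4, p1=8, p2=7, p3=5, p4=4, p5=2, p6=4) → (p0=4, p1=8, p2=9, p3=7, p4=1, p5=1, p6=4)
step 6: fire t0:  (p0=4, p1=8, p2=9, p3=7, p4=1, p5=1, p6=4) → (p0=4, p1=10, p2=10, p3=8, p4=1, p5=1, p6=4)
step 7: fire t0:  (p0=4, p1=10, p2=10, p3=8, p4=1, p5=1, p6=4) → (p0=4, p1=12, p2=11, p3=9, p4=1, p5=1, p6=4)
step 8: fire t0:  (p0=4, p1=12, p2=11, p3=9, p4=1, p5=1, p6=4) → (p0=4, p1=14, p2=12, p3=10, p4=1, p5=1, p6=4)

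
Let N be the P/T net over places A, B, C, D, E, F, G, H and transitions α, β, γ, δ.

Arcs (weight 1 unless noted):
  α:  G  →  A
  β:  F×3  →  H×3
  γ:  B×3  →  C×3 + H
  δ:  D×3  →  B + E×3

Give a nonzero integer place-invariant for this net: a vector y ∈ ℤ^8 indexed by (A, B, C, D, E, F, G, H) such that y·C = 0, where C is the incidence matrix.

Incidence matrix C (rows=places, cols=transitions):
        α    β    γ    δ
    A   1    0    0    0
    B   0    0   -3    1
    C   0    0    3    0
    D   0    0    0   -3
    E   0    0    0    3
    F   0   -3    0    0
    G  -1    0    0    0
    H   0    3    1    0

Candidate y = [0, 3, 3, 1, 0, 0, 0, 0]; check y·C column-wise:
  col α: 0·1 + 3·0 + 3·0 + 1·0 + 0·-1 = 0
  col β: 3·0 + 3·0 + 1·0 + 0·-3 + 0·3 = 0
  col γ: 3·-3 + 3·3 + 1·0 + 0·1 = 0
  col δ: 3·1 + 3·0 + 1·-3 + 0·3 = 0

y = (A:0, B:3, C:3, D:1, E:0, F:0, G:0, H:0)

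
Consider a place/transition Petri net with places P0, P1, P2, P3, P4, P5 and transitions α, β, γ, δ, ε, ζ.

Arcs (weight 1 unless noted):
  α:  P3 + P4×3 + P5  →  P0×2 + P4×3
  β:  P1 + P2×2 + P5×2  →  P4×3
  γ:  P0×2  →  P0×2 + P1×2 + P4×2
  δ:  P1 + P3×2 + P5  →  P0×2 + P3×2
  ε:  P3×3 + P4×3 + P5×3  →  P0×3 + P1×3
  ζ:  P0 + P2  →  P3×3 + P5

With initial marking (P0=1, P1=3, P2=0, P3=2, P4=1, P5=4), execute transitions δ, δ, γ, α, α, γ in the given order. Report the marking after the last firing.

step 1: fire δ:  (P0=1, P1=3, P2=0, P3=2, P4=1, P5=4) → (P0=3, P1=2, P2=0, P3=2, P4=1, P5=3)
step 2: fire δ:  (P0=3, P1=2, P2=0, P3=2, P4=1, P5=3) → (P0=5, P1=1, P2=0, P3=2, P4=1, P5=2)
step 3: fire γ:  (P0=5, P1=1, P2=0, P3=2, P4=1, P5=2) → (P0=5, P1=3, P2=0, P3=2, P4=3, P5=2)
step 4: fire α:  (P0=5, P1=3, P2=0, P3=2, P4=3, P5=2) → (P0=7, P1=3, P2=0, P3=1, P4=3, P5=1)
step 5: fire α:  (P0=7, P1=3, P2=0, P3=1, P4=3, P5=1) → (P0=9, P1=3, P2=0, P3=0, P4=3, P5=0)
step 6: fire γ:  (P0=9, P1=3, P2=0, P3=0, P4=3, P5=0) → (P0=9, P1=5, P2=0, P3=0, P4=5, P5=0)

(P0=9, P1=5, P2=0, P3=0, P4=5, P5=0)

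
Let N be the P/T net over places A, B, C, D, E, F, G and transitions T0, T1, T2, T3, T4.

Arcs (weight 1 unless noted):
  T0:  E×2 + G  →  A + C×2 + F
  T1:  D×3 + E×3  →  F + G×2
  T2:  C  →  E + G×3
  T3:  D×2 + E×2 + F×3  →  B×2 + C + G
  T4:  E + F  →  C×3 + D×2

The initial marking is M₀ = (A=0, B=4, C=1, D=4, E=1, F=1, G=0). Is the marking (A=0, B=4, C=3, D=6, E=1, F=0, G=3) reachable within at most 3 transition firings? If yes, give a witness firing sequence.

YES — reachable via ⟨T2, T4⟩ (2 firings)

step 1: fire T2:  (A=0, B=4, C=1, D=4, E=1, F=1, G=0) → (A=0, B=4, C=0, D=4, E=2, F=1, G=3)
step 2: fire T4:  (A=0, B=4, C=0, D=4, E=2, F=1, G=3) → (A=0, B=4, C=3, D=6, E=1, F=0, G=3)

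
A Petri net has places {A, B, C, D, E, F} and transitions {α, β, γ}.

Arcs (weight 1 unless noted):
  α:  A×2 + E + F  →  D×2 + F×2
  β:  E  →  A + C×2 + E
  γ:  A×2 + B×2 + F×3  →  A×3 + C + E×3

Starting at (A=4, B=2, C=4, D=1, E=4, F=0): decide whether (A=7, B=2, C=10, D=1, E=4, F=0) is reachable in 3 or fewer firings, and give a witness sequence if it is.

step 1: fire β:  (A=4, B=2, C=4, D=1, E=4, F=0) → (A=5, B=2, C=6, D=1, E=4, F=0)
step 2: fire β:  (A=5, B=2, C=6, D=1, E=4, F=0) → (A=6, B=2, C=8, D=1, E=4, F=0)
step 3: fire β:  (A=6, B=2, C=8, D=1, E=4, F=0) → (A=7, B=2, C=10, D=1, E=4, F=0)

YES — reachable via ⟨β, β, β⟩ (3 firings)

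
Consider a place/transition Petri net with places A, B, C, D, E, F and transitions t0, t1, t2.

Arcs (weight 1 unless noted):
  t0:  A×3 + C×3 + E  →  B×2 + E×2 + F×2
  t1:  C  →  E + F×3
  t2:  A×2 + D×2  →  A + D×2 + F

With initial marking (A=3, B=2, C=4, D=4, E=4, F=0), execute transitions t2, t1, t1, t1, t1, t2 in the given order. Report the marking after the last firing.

(A=1, B=2, C=0, D=4, E=8, F=14)

step 1: fire t2:  (A=3, B=2, C=4, D=4, E=4, F=0) → (A=2, B=2, C=4, D=4, E=4, F=1)
step 2: fire t1:  (A=2, B=2, C=4, D=4, E=4, F=1) → (A=2, B=2, C=3, D=4, E=5, F=4)
step 3: fire t1:  (A=2, B=2, C=3, D=4, E=5, F=4) → (A=2, B=2, C=2, D=4, E=6, F=7)
step 4: fire t1:  (A=2, B=2, C=2, D=4, E=6, F=7) → (A=2, B=2, C=1, D=4, E=7, F=10)
step 5: fire t1:  (A=2, B=2, C=1, D=4, E=7, F=10) → (A=2, B=2, C=0, D=4, E=8, F=13)
step 6: fire t2:  (A=2, B=2, C=0, D=4, E=8, F=13) → (A=1, B=2, C=0, D=4, E=8, F=14)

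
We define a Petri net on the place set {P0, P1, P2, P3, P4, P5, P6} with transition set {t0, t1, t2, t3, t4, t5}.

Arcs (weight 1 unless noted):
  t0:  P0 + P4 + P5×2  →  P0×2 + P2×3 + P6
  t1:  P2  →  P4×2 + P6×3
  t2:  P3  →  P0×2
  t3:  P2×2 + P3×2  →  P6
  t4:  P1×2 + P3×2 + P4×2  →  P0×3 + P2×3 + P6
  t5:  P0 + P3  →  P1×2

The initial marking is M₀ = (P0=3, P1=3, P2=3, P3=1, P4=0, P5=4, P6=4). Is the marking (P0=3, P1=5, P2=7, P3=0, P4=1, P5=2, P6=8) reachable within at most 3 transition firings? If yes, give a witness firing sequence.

depth 0: 1 marking
depth 1: 4 markings reached so far
depth 2: 8 markings reached so far
depth 3: 15 markings reached so far
target is not among the 15 markings reachable within 3 steps

NO — not reachable within 3 firings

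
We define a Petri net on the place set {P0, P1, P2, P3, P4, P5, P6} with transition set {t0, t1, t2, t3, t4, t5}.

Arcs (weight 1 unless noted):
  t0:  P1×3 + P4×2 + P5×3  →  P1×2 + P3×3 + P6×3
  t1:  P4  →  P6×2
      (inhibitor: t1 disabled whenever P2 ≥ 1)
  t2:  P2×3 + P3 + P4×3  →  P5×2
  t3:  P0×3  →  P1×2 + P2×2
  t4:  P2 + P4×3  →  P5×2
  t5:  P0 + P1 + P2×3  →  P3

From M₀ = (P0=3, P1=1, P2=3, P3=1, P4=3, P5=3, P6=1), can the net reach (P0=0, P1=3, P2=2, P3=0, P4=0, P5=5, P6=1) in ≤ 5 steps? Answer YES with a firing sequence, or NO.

YES — reachable via ⟨t2, t3⟩ (2 firings)

step 1: fire t2:  (P0=3, P1=1, P2=3, P3=1, P4=3, P5=3, P6=1) → (P0=3, P1=1, P2=0, P3=0, P4=0, P5=5, P6=1)
step 2: fire t3:  (P0=3, P1=1, P2=0, P3=0, P4=0, P5=5, P6=1) → (P0=0, P1=3, P2=2, P3=0, P4=0, P5=5, P6=1)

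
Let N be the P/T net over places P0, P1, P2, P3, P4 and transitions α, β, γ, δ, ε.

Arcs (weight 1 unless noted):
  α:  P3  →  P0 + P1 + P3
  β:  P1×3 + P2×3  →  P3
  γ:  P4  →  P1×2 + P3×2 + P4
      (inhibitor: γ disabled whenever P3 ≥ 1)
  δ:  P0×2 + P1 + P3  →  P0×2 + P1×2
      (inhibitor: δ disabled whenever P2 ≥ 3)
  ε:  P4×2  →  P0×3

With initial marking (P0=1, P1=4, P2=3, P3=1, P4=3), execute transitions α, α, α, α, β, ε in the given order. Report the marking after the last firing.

(P0=8, P1=5, P2=0, P3=2, P4=1)

step 1: fire α:  (P0=1, P1=4, P2=3, P3=1, P4=3) → (P0=2, P1=5, P2=3, P3=1, P4=3)
step 2: fire α:  (P0=2, P1=5, P2=3, P3=1, P4=3) → (P0=3, P1=6, P2=3, P3=1, P4=3)
step 3: fire α:  (P0=3, P1=6, P2=3, P3=1, P4=3) → (P0=4, P1=7, P2=3, P3=1, P4=3)
step 4: fire α:  (P0=4, P1=7, P2=3, P3=1, P4=3) → (P0=5, P1=8, P2=3, P3=1, P4=3)
step 5: fire β:  (P0=5, P1=8, P2=3, P3=1, P4=3) → (P0=5, P1=5, P2=0, P3=2, P4=3)
step 6: fire ε:  (P0=5, P1=5, P2=0, P3=2, P4=3) → (P0=8, P1=5, P2=0, P3=2, P4=1)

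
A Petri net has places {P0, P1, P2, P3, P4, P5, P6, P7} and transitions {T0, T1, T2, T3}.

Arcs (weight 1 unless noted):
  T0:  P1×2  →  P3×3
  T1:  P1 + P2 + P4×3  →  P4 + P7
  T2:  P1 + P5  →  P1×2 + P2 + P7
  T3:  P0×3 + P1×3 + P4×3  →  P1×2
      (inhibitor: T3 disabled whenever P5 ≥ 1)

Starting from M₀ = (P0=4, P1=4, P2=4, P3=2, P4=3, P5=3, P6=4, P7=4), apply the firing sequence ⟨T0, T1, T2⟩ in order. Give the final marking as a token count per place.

step 1: fire T0:  (P0=4, P1=4, P2=4, P3=2, P4=3, P5=3, P6=4, P7=4) → (P0=4, P1=2, P2=4, P3=5, P4=3, P5=3, P6=4, P7=4)
step 2: fire T1:  (P0=4, P1=2, P2=4, P3=5, P4=3, P5=3, P6=4, P7=4) → (P0=4, P1=1, P2=3, P3=5, P4=1, P5=3, P6=4, P7=5)
step 3: fire T2:  (P0=4, P1=1, P2=3, P3=5, P4=1, P5=3, P6=4, P7=5) → (P0=4, P1=2, P2=4, P3=5, P4=1, P5=2, P6=4, P7=6)

(P0=4, P1=2, P2=4, P3=5, P4=1, P5=2, P6=4, P7=6)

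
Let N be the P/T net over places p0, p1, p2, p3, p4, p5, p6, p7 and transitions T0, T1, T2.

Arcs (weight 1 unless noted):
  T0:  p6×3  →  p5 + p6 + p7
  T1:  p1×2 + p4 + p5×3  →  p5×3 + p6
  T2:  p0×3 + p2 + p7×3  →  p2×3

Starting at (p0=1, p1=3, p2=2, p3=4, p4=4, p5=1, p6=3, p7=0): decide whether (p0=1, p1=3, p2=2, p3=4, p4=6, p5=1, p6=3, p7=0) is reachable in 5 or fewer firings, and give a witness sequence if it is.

NO — not reachable within 5 firings

depth 0: 1 marking
depth 1: 2 markings reached so far
depth 2: 2 markings reached so far
(frontier empty at depth 2; search complete)
target is not among the 2 markings reachable within 5 steps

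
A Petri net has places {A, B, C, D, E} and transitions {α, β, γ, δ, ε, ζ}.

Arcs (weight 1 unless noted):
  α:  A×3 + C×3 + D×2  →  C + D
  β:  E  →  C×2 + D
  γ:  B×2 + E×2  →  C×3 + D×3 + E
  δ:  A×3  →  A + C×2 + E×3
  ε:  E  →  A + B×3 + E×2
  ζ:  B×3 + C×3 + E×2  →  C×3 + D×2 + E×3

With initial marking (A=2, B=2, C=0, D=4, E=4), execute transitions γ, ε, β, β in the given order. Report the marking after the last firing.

step 1: fire γ:  (A=2, B=2, C=0, D=4, E=4) → (A=2, B=0, C=3, D=7, E=3)
step 2: fire ε:  (A=2, B=0, C=3, D=7, E=3) → (A=3, B=3, C=3, D=7, E=4)
step 3: fire β:  (A=3, B=3, C=3, D=7, E=4) → (A=3, B=3, C=5, D=8, E=3)
step 4: fire β:  (A=3, B=3, C=5, D=8, E=3) → (A=3, B=3, C=7, D=9, E=2)

(A=3, B=3, C=7, D=9, E=2)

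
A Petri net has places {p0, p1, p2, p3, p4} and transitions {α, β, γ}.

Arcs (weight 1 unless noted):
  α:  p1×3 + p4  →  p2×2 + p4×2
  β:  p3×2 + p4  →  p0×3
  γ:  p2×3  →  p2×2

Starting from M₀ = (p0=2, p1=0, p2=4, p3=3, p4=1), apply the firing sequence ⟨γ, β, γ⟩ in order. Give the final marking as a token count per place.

step 1: fire γ:  (p0=2, p1=0, p2=4, p3=3, p4=1) → (p0=2, p1=0, p2=3, p3=3, p4=1)
step 2: fire β:  (p0=2, p1=0, p2=3, p3=3, p4=1) → (p0=5, p1=0, p2=3, p3=1, p4=0)
step 3: fire γ:  (p0=5, p1=0, p2=3, p3=1, p4=0) → (p0=5, p1=0, p2=2, p3=1, p4=0)

(p0=5, p1=0, p2=2, p3=1, p4=0)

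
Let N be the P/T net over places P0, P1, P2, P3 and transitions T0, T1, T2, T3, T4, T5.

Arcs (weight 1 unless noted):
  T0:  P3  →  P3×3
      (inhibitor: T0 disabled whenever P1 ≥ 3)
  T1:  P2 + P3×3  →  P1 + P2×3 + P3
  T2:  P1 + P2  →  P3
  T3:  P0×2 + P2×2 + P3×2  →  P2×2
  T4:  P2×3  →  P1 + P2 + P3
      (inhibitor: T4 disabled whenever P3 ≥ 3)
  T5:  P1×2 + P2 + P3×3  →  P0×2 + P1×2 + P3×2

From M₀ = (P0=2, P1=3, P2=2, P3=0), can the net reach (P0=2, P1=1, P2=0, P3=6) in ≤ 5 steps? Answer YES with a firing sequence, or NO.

YES — reachable via ⟨T2, T0, T0, T2⟩ (4 firings)

step 1: fire T2:  (P0=2, P1=3, P2=2, P3=0) → (P0=2, P1=2, P2=1, P3=1)
step 2: fire T0:  (P0=2, P1=2, P2=1, P3=1) → (P0=2, P1=2, P2=1, P3=3)
step 3: fire T0:  (P0=2, P1=2, P2=1, P3=3) → (P0=2, P1=2, P2=1, P3=5)
step 4: fire T2:  (P0=2, P1=2, P2=1, P3=5) → (P0=2, P1=1, P2=0, P3=6)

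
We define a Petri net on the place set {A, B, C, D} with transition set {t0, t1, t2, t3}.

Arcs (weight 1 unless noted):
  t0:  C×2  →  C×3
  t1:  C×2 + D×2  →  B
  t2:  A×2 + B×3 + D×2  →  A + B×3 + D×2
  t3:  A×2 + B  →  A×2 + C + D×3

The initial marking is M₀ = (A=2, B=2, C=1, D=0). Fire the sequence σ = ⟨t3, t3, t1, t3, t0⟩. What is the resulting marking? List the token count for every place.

(A=2, B=0, C=3, D=7)

step 1: fire t3:  (A=2, B=2, C=1, D=0) → (A=2, B=1, C=2, D=3)
step 2: fire t3:  (A=2, B=1, C=2, D=3) → (A=2, B=0, C=3, D=6)
step 3: fire t1:  (A=2, B=0, C=3, D=6) → (A=2, B=1, C=1, D=4)
step 4: fire t3:  (A=2, B=1, C=1, D=4) → (A=2, B=0, C=2, D=7)
step 5: fire t0:  (A=2, B=0, C=2, D=7) → (A=2, B=0, C=3, D=7)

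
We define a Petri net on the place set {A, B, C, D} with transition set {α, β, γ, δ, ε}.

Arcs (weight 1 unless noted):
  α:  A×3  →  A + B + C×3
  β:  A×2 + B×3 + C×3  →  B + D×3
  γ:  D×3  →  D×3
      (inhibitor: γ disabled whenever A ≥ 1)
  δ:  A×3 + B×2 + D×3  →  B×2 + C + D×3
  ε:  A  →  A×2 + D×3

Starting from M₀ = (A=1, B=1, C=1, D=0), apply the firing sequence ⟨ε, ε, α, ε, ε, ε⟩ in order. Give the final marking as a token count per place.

(A=4, B=2, C=4, D=15)

step 1: fire ε:  (A=1, B=1, C=1, D=0) → (A=2, B=1, C=1, D=3)
step 2: fire ε:  (A=2, B=1, C=1, D=3) → (A=3, B=1, C=1, D=6)
step 3: fire α:  (A=3, B=1, C=1, D=6) → (A=1, B=2, C=4, D=6)
step 4: fire ε:  (A=1, B=2, C=4, D=6) → (A=2, B=2, C=4, D=9)
step 5: fire ε:  (A=2, B=2, C=4, D=9) → (A=3, B=2, C=4, D=12)
step 6: fire ε:  (A=3, B=2, C=4, D=12) → (A=4, B=2, C=4, D=15)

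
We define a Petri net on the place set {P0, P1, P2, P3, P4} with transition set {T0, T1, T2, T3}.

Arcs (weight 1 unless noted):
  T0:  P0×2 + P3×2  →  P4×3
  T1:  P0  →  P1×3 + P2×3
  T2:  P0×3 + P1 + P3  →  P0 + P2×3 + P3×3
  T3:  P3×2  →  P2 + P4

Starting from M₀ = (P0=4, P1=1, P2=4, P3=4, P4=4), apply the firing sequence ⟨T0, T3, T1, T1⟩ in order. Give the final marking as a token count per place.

step 1: fire T0:  (P0=4, P1=1, P2=4, P3=4, P4=4) → (P0=2, P1=1, P2=4, P3=2, P4=7)
step 2: fire T3:  (P0=2, P1=1, P2=4, P3=2, P4=7) → (P0=2, P1=1, P2=5, P3=0, P4=8)
step 3: fire T1:  (P0=2, P1=1, P2=5, P3=0, P4=8) → (P0=1, P1=4, P2=8, P3=0, P4=8)
step 4: fire T1:  (P0=1, P1=4, P2=8, P3=0, P4=8) → (P0=0, P1=7, P2=11, P3=0, P4=8)

(P0=0, P1=7, P2=11, P3=0, P4=8)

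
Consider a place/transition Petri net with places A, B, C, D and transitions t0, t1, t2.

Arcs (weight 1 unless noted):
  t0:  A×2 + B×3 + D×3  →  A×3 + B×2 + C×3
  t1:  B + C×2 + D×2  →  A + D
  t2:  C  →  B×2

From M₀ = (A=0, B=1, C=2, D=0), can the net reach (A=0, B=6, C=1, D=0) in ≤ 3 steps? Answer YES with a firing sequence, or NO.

NO — not reachable within 3 firings

depth 0: 1 marking
depth 1: 2 markings reached so far
depth 2: 3 markings reached so far
depth 3: 3 markings reached so far
(frontier empty at depth 3; search complete)
target is not among the 3 markings reachable within 3 steps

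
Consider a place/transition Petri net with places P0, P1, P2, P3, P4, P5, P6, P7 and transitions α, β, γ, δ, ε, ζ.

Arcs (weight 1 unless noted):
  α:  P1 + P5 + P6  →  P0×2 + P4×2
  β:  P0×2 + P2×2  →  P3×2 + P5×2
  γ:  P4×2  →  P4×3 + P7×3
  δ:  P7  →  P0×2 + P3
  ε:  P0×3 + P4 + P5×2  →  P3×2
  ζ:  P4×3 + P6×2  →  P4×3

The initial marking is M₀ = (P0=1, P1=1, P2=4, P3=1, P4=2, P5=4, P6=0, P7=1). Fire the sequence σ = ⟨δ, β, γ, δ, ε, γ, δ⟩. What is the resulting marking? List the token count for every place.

step 1: fire δ:  (P0=1, P1=1, P2=4, P3=1, P4=2, P5=4, P6=0, P7=1) → (P0=3, P1=1, P2=4, P3=2, P4=2, P5=4, P6=0, P7=0)
step 2: fire β:  (P0=3, P1=1, P2=4, P3=2, P4=2, P5=4, P6=0, P7=0) → (P0=1, P1=1, P2=2, P3=4, P4=2, P5=6, P6=0, P7=0)
step 3: fire γ:  (P0=1, P1=1, P2=2, P3=4, P4=2, P5=6, P6=0, P7=0) → (P0=1, P1=1, P2=2, P3=4, P4=3, P5=6, P6=0, P7=3)
step 4: fire δ:  (P0=1, P1=1, P2=2, P3=4, P4=3, P5=6, P6=0, P7=3) → (P0=3, P1=1, P2=2, P3=5, P4=3, P5=6, P6=0, P7=2)
step 5: fire ε:  (P0=3, P1=1, P2=2, P3=5, P4=3, P5=6, P6=0, P7=2) → (P0=0, P1=1, P2=2, P3=7, P4=2, P5=4, P6=0, P7=2)
step 6: fire γ:  (P0=0, P1=1, P2=2, P3=7, P4=2, P5=4, P6=0, P7=2) → (P0=0, P1=1, P2=2, P3=7, P4=3, P5=4, P6=0, P7=5)
step 7: fire δ:  (P0=0, P1=1, P2=2, P3=7, P4=3, P5=4, P6=0, P7=5) → (P0=2, P1=1, P2=2, P3=8, P4=3, P5=4, P6=0, P7=4)

(P0=2, P1=1, P2=2, P3=8, P4=3, P5=4, P6=0, P7=4)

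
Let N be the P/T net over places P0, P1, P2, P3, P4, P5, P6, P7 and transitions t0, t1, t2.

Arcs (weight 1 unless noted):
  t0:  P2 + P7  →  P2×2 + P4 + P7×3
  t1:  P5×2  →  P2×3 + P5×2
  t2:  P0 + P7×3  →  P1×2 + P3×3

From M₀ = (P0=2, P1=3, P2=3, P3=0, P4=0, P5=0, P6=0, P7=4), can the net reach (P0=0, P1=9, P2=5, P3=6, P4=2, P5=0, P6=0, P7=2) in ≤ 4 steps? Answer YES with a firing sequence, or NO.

depth 0: 1 marking
depth 1: 3 markings reached so far
depth 2: 5 markings reached so far
depth 3: 8 markings reached so far
depth 4: 11 markings reached so far
target is not among the 11 markings reachable within 4 steps

NO — not reachable within 4 firings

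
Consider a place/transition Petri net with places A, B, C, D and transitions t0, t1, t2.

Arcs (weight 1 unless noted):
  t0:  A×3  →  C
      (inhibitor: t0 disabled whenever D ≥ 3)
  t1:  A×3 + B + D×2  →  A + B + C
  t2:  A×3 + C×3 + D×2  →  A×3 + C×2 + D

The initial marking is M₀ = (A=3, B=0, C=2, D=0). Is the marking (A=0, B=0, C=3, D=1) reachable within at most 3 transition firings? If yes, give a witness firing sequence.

depth 0: 1 marking
depth 1: 2 markings reached so far
depth 2: 2 markings reached so far
(frontier empty at depth 2; search complete)
target is not among the 2 markings reachable within 3 steps

NO — not reachable within 3 firings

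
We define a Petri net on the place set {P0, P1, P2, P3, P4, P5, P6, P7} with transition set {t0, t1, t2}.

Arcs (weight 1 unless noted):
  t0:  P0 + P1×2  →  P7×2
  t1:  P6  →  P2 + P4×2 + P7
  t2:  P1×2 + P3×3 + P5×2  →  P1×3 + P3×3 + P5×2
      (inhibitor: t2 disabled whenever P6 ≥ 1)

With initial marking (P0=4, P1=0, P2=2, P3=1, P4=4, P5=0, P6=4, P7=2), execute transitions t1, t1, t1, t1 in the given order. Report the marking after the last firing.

(P0=4, P1=0, P2=6, P3=1, P4=12, P5=0, P6=0, P7=6)

step 1: fire t1:  (P0=4, P1=0, P2=2, P3=1, P4=4, P5=0, P6=4, P7=2) → (P0=4, P1=0, P2=3, P3=1, P4=6, P5=0, P6=3, P7=3)
step 2: fire t1:  (P0=4, P1=0, P2=3, P3=1, P4=6, P5=0, P6=3, P7=3) → (P0=4, P1=0, P2=4, P3=1, P4=8, P5=0, P6=2, P7=4)
step 3: fire t1:  (P0=4, P1=0, P2=4, P3=1, P4=8, P5=0, P6=2, P7=4) → (P0=4, P1=0, P2=5, P3=1, P4=10, P5=0, P6=1, P7=5)
step 4: fire t1:  (P0=4, P1=0, P2=5, P3=1, P4=10, P5=0, P6=1, P7=5) → (P0=4, P1=0, P2=6, P3=1, P4=12, P5=0, P6=0, P7=6)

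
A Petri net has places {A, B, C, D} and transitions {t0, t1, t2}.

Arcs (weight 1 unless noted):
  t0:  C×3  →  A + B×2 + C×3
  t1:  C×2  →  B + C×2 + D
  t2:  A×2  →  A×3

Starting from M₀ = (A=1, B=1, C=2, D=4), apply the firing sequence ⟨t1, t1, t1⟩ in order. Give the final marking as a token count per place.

(A=1, B=4, C=2, D=7)

step 1: fire t1:  (A=1, B=1, C=2, D=4) → (A=1, B=2, C=2, D=5)
step 2: fire t1:  (A=1, B=2, C=2, D=5) → (A=1, B=3, C=2, D=6)
step 3: fire t1:  (A=1, B=3, C=2, D=6) → (A=1, B=4, C=2, D=7)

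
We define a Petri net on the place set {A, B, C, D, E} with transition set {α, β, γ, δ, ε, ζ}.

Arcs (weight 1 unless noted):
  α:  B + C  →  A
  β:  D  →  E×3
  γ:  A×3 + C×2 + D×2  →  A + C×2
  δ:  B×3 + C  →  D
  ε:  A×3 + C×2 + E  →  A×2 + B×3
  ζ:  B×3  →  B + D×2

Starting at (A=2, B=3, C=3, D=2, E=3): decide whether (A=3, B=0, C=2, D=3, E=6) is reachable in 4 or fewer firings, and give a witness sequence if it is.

YES — reachable via ⟨β, ζ, α⟩ (3 firings)

step 1: fire β:  (A=2, B=3, C=3, D=2, E=3) → (A=2, B=3, C=3, D=1, E=6)
step 2: fire ζ:  (A=2, B=3, C=3, D=1, E=6) → (A=2, B=1, C=3, D=3, E=6)
step 3: fire α:  (A=2, B=1, C=3, D=3, E=6) → (A=3, B=0, C=2, D=3, E=6)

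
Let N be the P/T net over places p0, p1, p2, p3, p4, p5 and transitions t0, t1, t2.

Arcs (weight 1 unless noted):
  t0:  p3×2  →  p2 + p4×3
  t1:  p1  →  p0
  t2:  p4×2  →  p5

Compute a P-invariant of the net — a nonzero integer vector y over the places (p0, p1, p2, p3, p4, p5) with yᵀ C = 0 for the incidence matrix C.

y = (p0:1, p1:1, p2:0, p3:0, p4:0, p5:0)

Incidence matrix C (rows=places, cols=transitions):
       t0   t1   t2
   p0   0    1    0
   p1   0   -1    0
   p2   1    0    0
   p3  -2    0    0
   p4   3    0   -2
   p5   0    0    1

Candidate y = [1, 1, 0, 0, 0, 0]; check y·C column-wise:
  col t0: 1·0 + 1·0 + 0·1 + 0·-2 + 0·3 = 0
  col t1: 1·1 + 1·-1 = 0
  col t2: 1·0 + 1·0 + 0·-2 + 0·1 = 0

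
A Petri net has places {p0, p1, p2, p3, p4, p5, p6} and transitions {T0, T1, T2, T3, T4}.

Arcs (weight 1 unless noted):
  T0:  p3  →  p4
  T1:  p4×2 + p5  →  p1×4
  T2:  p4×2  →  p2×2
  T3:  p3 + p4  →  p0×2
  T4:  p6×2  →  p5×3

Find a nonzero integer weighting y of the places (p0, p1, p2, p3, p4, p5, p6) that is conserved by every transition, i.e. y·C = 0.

Incidence matrix C (rows=places, cols=transitions):
       T0   T1   T2   T3   T4
   p0   0    0    0    2    0
   p1   0    4    0    0    0
   p2   0    0    2    0    0
   p3  -1    0    0   -1    0
   p4   1   -2   -2   -1    0
   p5   0   -1    0    0    3
   p6   0    0    0    0   -2

Candidate y = [2, 1, 2, 2, 2, 0, 0]; check y·C column-wise:
  col T0: 2·0 + 1·0 + 2·0 + 2·-1 + 2·1 = 0
  col T1: 2·0 + 1·4 + 2·0 + 2·0 + 2·-2 + 0·-1 = 0
  col T2: 2·0 + 1·0 + 2·2 + 2·0 + 2·-2 = 0
  col T3: 2·2 + 1·0 + 2·0 + 2·-1 + 2·-1 = 0
  col T4: 2·0 + 1·0 + 2·0 + 2·0 + 2·0 + 0·3 + 0·-2 = 0

y = (p0:2, p1:1, p2:2, p3:2, p4:2, p5:0, p6:0)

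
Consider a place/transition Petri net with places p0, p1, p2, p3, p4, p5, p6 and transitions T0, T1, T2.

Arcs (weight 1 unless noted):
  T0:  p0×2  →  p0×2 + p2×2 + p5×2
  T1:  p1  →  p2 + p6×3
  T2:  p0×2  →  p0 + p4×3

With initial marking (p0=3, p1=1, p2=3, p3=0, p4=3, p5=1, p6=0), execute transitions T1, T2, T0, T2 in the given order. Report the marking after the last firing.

step 1: fire T1:  (p0=3, p1=1, p2=3, p3=0, p4=3, p5=1, p6=0) → (p0=3, p1=0, p2=4, p3=0, p4=3, p5=1, p6=3)
step 2: fire T2:  (p0=3, p1=0, p2=4, p3=0, p4=3, p5=1, p6=3) → (p0=2, p1=0, p2=4, p3=0, p4=6, p5=1, p6=3)
step 3: fire T0:  (p0=2, p1=0, p2=4, p3=0, p4=6, p5=1, p6=3) → (p0=2, p1=0, p2=6, p3=0, p4=6, p5=3, p6=3)
step 4: fire T2:  (p0=2, p1=0, p2=6, p3=0, p4=6, p5=3, p6=3) → (p0=1, p1=0, p2=6, p3=0, p4=9, p5=3, p6=3)

(p0=1, p1=0, p2=6, p3=0, p4=9, p5=3, p6=3)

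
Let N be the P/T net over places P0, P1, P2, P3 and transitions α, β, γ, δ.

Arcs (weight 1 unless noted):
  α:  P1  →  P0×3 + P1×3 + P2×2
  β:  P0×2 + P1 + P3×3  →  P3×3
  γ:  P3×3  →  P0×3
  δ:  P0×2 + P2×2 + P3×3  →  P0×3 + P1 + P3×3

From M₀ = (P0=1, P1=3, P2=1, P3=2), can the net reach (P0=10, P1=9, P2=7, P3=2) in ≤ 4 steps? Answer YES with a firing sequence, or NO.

YES — reachable via ⟨α, α, α⟩ (3 firings)

step 1: fire α:  (P0=1, P1=3, P2=1, P3=2) → (P0=4, P1=5, P2=3, P3=2)
step 2: fire α:  (P0=4, P1=5, P2=3, P3=2) → (P0=7, P1=7, P2=5, P3=2)
step 3: fire α:  (P0=7, P1=7, P2=5, P3=2) → (P0=10, P1=9, P2=7, P3=2)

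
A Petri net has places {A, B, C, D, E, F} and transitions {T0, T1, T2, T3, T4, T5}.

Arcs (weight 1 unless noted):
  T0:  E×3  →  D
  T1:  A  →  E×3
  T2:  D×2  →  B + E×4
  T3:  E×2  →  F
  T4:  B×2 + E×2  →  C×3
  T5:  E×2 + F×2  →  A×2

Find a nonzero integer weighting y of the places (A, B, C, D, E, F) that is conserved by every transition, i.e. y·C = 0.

Incidence matrix C (rows=places, cols=transitions):
       T0   T1   T2   T3   T4   T5
    A   0   -1    0    0    0    2
    B   0    0    1    0   -2    0
    C   0    0    0    0    3    0
    D   1    0   -2    0    0    0
    E  -3    3    4   -2   -2   -2
    F   0    0    0    1    0   -2

Candidate y = [3, 2, 2, 3, 1, 2]; check y·C column-wise:
  col T0: 3·0 + 2·0 + 2·0 + 3·1 + 1·-3 + 2·0 = 0
  col T1: 3·-1 + 2·0 + 2·0 + 3·0 + 1·3 + 2·0 = 0
  col T2: 3·0 + 2·1 + 2·0 + 3·-2 + 1·4 + 2·0 = 0
  col T3: 3·0 + 2·0 + 2·0 + 3·0 + 1·-2 + 2·1 = 0
  col T4: 3·0 + 2·-2 + 2·3 + 3·0 + 1·-2 + 2·0 = 0
  col T5: 3·2 + 2·0 + 2·0 + 3·0 + 1·-2 + 2·-2 = 0

y = (A:3, B:2, C:2, D:3, E:1, F:2)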